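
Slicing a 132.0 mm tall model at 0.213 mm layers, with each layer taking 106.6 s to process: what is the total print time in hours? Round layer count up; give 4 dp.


Layers = ceil(132.0/0.213) = 620
t = 620 * 106.6 / 3600 = 18.3589 hrs


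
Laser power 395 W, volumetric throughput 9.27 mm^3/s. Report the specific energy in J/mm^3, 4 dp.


SE = 395 / 9.27 = 42.6106 J/mm^3


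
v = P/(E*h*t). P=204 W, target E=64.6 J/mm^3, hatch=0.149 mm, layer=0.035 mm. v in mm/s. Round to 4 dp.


v = 204 / (64.6*0.149*0.035) = 605.5407 mm/s


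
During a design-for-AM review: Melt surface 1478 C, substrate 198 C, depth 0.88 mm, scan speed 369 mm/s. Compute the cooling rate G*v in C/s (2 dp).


G = (1478-198)/0.88 = 1454.54545455 C/mm
CR = 1454.54545455 * 369 = 536727.27 C/s


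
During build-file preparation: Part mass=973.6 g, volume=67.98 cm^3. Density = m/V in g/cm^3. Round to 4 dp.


rho = 973.6 / 67.98 = 14.3219 g/cm^3


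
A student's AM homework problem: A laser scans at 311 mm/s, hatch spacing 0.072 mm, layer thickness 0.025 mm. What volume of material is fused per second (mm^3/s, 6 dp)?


Rate = 311 * 0.072 * 0.025 = 0.5598 mm^3/s


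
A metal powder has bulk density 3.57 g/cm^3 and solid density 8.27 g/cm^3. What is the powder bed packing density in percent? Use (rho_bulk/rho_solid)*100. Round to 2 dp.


Packing = (3.57/8.27)*100 = 43.17 %


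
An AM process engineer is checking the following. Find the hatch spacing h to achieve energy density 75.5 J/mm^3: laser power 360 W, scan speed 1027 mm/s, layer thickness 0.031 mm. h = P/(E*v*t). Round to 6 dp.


h = 360 / (75.5*1027*0.031) = 0.14977 mm


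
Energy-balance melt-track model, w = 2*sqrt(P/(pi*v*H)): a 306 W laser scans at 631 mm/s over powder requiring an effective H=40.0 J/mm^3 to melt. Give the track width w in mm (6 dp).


w = 2*sqrt(306/(pi*631*40.0)) = 0.124243 mm


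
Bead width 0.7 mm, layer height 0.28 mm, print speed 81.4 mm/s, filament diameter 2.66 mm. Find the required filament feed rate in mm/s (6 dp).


Q = 0.7 * 0.28 * 81.4 = 15.9544 mm^3/s
A_fil = pi*(2.66/2)^2 = 5.55716324 mm^2
v_feed = 15.9544 / 5.55716324 = 2.870961 mm/s


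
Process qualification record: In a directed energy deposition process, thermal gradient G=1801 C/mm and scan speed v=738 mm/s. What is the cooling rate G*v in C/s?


CR = 1801 * 738 = 1329138 C/s


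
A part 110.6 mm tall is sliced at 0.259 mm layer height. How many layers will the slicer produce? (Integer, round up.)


Layers = ceil(110.6/0.259) = 428


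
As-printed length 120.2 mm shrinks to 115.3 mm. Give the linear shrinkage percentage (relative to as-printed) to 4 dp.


Shrinkage = ((120.2-115.3)/120.2)*100 = 4.0765 %


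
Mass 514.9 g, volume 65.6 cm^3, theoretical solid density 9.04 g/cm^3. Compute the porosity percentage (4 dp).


rho_part = 514.9 / 65.6 = 7.84908537 g/cm^3
Porosity = (1 - 7.84908537/9.04)*100 = 13.1738 %


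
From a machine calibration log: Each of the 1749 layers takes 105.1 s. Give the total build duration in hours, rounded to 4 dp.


t = 1749 * 105.1 / 3600 = 51.0611 hrs


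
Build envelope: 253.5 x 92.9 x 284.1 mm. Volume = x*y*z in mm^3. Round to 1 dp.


V = 253.5 * 92.9 * 284.1 = 6690597.6 mm^3


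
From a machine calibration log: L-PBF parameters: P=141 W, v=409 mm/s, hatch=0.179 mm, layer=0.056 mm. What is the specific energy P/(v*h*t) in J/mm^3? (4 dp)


Build rate = 409 * 0.179 * 0.056 = 4.099816 mm^3/s
SE = 141 / 4.099816 = 34.3918 J/mm^3


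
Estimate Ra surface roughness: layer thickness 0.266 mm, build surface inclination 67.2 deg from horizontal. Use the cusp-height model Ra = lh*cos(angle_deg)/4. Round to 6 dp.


Ra = 0.266 * cos(67.2) / 4 = 0.02577 mm


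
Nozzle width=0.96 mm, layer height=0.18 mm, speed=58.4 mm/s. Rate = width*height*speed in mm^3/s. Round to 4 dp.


Rate = 0.96 * 0.18 * 58.4 = 10.0915 mm^3/s


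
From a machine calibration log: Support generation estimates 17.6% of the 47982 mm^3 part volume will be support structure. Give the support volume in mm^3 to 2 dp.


V_support = 47982 * 0.176 = 8444.83 mm^3


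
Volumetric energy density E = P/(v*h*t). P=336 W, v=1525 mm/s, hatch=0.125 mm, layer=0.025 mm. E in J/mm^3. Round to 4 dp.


E = 336 / (1525*0.125*0.025) = 70.5049 J/mm^3


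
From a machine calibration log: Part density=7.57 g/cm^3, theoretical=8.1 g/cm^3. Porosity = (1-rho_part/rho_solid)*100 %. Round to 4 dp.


Porosity = (1-7.57/8.1)*100 = 6.5432 %


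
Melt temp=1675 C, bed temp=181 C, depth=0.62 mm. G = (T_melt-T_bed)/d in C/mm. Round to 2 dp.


G = (1675-181)/0.62 = 2409.68 C/mm


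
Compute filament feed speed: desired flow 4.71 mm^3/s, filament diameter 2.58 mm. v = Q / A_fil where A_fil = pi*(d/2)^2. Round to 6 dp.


A = pi*(2.58/2)^2 = 5.227924
v = 4.71 / 5.227924 = 0.900931 mm/s


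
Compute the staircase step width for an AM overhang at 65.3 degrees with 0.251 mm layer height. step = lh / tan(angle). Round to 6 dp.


step = 0.251 / tan(65.3) = 0.115447 mm


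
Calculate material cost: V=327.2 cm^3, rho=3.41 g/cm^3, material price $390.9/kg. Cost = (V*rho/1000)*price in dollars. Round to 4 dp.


Mass = 327.2*3.41/1000 = 1.115752 kg
Cost = 1.115752 * 390.9 = 436.1475 $


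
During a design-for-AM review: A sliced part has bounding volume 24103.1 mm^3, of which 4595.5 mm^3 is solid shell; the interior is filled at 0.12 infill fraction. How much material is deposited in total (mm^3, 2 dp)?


V_infill = (24103.1 - 4595.5) * 0.12 = 2340.91
V_total = 4595.5 + 2340.91 = 6936.41 mm^3


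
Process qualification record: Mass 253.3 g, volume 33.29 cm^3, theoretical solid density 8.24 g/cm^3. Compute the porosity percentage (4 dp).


rho_part = 253.3 / 33.29 = 7.60889156 g/cm^3
Porosity = (1 - 7.60889156/8.24)*100 = 7.6591 %


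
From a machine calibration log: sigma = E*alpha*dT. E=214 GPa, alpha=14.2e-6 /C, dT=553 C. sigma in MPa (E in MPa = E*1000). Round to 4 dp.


sigma = 214*1000 * 14.2e-6 * 553 = 1680.4564 MPa


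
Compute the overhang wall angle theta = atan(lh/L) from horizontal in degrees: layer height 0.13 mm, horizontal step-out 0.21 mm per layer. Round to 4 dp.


angle = atan(0.13/0.21) = 31.7595 degrees


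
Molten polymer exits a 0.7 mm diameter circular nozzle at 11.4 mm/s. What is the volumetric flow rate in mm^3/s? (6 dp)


A = pi*(0.7/2)^2 = 0.3848451 mm^2
Q = 0.3848451 * 11.4 = 4.387234 mm^3/s


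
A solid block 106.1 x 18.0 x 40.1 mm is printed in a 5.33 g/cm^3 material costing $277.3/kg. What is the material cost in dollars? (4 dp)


V = 106.1 * 18.0 * 40.1 = 76582.98 mm^3 = 76.58298 cm^3
Mass = 76.58298 * 5.33 / 1000 = 0.40818728 kg
Cost = 0.40818728 * 277.3 = 113.1903 $


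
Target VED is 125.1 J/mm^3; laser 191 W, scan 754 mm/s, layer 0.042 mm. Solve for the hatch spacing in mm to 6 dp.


h = 191 / (125.1*754*0.042) = 0.048212 mm


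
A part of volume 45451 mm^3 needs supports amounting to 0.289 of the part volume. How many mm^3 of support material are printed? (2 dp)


V_support = 45451 * 0.289 = 13135.34 mm^3


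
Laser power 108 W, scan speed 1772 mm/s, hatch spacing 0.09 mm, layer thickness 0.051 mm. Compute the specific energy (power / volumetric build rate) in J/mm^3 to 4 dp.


Build rate = 1772 * 0.09 * 0.051 = 8.13348 mm^3/s
SE = 108 / 8.13348 = 13.2784 J/mm^3


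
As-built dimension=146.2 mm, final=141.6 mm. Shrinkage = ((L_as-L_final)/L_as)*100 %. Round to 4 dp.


Shrinkage = ((146.2-141.6)/146.2)*100 = 3.1464 %


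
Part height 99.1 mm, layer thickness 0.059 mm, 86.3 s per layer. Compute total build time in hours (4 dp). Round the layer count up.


Layers = ceil(99.1/0.059) = 1680
t = 1680 * 86.3 / 3600 = 40.2733 hrs


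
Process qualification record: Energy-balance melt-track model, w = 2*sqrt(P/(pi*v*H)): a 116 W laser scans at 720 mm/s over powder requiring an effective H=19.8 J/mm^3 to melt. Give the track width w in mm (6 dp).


w = 2*sqrt(116/(pi*720*19.8)) = 0.101785 mm


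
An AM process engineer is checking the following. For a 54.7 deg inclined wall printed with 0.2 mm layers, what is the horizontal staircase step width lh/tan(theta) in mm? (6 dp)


step = 0.2 / tan(54.7) = 0.141608 mm


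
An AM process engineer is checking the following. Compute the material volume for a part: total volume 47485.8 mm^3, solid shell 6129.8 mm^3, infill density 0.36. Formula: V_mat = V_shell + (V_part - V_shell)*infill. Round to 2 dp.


V_infill = (47485.8 - 6129.8) * 0.36 = 14888.16
V_total = 6129.8 + 14888.16 = 21017.96 mm^3


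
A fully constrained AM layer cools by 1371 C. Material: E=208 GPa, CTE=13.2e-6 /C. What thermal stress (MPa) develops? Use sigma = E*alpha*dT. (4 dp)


sigma = 208*1000 * 13.2e-6 * 1371 = 3764.2176 MPa


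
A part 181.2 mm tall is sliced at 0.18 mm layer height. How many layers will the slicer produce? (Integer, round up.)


Layers = ceil(181.2/0.18) = 1007


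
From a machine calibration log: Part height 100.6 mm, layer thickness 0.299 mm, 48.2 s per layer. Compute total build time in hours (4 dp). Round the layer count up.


Layers = ceil(100.6/0.299) = 337
t = 337 * 48.2 / 3600 = 4.5121 hrs


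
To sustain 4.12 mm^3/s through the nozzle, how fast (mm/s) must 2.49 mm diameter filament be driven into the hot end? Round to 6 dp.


A = pi*(2.49/2)^2 = 4.869547
v = 4.12 / 4.869547 = 0.846075 mm/s


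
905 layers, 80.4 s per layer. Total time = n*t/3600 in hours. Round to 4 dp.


t = 905 * 80.4 / 3600 = 20.2117 hrs


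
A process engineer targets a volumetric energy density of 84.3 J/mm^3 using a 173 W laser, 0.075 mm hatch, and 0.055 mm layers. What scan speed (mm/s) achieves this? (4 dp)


v = 173 / (84.3*0.075*0.055) = 497.5017 mm/s


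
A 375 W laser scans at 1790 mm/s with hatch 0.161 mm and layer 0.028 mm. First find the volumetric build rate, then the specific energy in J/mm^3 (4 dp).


Build rate = 1790 * 0.161 * 0.028 = 8.06932 mm^3/s
SE = 375 / 8.06932 = 46.4723 J/mm^3


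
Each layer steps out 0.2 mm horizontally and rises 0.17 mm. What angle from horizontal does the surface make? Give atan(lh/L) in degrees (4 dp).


angle = atan(0.17/0.2) = 40.3645 degrees


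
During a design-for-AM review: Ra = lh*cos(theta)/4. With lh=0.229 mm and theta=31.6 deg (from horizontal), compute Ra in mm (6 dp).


Ra = 0.229 * cos(31.6) / 4 = 0.048761 mm


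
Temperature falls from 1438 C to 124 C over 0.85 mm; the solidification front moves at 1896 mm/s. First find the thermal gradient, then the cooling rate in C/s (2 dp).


G = (1438-124)/0.85 = 1545.88235294 C/mm
CR = 1545.88235294 * 1896 = 2930992.94 C/s


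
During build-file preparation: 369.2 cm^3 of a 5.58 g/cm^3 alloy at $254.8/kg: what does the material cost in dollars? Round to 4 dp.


Mass = 369.2*5.58/1000 = 2.060136 kg
Cost = 2.060136 * 254.8 = 524.9227 $


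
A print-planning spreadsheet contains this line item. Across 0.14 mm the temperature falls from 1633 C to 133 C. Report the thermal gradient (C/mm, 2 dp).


G = (1633-133)/0.14 = 10714.29 C/mm


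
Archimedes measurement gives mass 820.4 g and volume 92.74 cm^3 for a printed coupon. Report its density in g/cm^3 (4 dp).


rho = 820.4 / 92.74 = 8.8462 g/cm^3


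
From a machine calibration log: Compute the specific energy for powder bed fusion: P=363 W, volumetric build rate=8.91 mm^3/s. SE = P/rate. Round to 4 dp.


SE = 363 / 8.91 = 40.7407 J/mm^3


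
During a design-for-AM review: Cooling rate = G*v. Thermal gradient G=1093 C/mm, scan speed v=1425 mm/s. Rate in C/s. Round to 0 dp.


CR = 1093 * 1425 = 1557525 C/s


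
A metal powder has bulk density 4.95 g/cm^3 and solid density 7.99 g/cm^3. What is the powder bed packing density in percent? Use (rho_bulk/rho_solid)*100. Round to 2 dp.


Packing = (4.95/7.99)*100 = 61.95 %


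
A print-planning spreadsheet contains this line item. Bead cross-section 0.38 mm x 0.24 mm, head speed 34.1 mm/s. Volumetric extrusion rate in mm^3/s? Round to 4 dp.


Rate = 0.38 * 0.24 * 34.1 = 3.1099 mm^3/s


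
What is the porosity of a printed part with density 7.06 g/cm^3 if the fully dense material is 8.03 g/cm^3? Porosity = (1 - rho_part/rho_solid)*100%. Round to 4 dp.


Porosity = (1-7.06/8.03)*100 = 12.0797 %


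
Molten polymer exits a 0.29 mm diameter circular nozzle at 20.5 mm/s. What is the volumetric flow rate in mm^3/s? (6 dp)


A = pi*(0.29/2)^2 = 0.06605199 mm^2
Q = 0.06605199 * 20.5 = 1.354066 mm^3/s


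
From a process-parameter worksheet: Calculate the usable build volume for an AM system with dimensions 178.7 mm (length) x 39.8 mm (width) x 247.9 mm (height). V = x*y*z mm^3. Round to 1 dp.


V = 178.7 * 39.8 * 247.9 = 1763129.3 mm^3


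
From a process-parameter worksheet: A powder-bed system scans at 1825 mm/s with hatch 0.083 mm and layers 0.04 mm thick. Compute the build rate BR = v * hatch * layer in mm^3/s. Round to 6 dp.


Rate = 1825 * 0.083 * 0.04 = 6.059 mm^3/s


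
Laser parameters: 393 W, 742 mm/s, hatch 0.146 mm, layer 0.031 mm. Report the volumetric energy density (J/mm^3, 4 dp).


E = 393 / (742*0.146*0.031) = 117.0238 J/mm^3


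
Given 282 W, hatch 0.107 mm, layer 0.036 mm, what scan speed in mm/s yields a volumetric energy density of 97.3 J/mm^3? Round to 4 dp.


v = 282 / (97.3*0.107*0.036) = 752.4021 mm/s


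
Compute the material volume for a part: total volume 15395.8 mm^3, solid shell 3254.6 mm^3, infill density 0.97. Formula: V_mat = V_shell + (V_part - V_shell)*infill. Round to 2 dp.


V_infill = (15395.8 - 3254.6) * 0.97 = 11776.96
V_total = 3254.6 + 11776.96 = 15031.56 mm^3


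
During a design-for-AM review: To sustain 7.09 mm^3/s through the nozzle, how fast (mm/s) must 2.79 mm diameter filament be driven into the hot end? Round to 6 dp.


A = pi*(2.79/2)^2 = 6.113618
v = 7.09 / 6.113618 = 1.159706 mm/s


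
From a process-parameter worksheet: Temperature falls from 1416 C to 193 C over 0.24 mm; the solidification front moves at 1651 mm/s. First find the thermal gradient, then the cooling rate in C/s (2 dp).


G = (1416-193)/0.24 = 5095.83333333 C/mm
CR = 5095.83333333 * 1651 = 8413220.83 C/s


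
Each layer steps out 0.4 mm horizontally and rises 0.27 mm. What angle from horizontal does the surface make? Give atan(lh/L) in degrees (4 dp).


angle = atan(0.27/0.4) = 34.0193 degrees


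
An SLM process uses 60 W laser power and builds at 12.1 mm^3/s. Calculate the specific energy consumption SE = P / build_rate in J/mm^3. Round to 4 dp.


SE = 60 / 12.1 = 4.9587 J/mm^3


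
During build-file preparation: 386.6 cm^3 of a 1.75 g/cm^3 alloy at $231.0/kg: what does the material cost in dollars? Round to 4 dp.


Mass = 386.6*1.75/1000 = 0.67655 kg
Cost = 0.67655 * 231.0 = 156.2831 $


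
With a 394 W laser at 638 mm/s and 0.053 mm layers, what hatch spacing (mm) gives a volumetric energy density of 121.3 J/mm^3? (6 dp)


h = 394 / (121.3*638*0.053) = 0.096059 mm


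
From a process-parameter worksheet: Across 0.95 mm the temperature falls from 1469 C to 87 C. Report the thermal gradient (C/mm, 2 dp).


G = (1469-87)/0.95 = 1454.74 C/mm


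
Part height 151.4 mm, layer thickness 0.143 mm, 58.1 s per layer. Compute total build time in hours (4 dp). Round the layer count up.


Layers = ceil(151.4/0.143) = 1059
t = 1059 * 58.1 / 3600 = 17.0911 hrs


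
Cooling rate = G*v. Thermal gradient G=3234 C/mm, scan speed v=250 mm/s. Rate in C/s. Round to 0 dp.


CR = 3234 * 250 = 808500 C/s


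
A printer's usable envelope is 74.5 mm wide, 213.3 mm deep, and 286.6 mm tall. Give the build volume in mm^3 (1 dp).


V = 74.5 * 213.3 * 286.6 = 4554317.6 mm^3


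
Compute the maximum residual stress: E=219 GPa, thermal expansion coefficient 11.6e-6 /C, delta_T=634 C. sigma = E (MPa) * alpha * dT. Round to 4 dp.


sigma = 219*1000 * 11.6e-6 * 634 = 1610.6136 MPa


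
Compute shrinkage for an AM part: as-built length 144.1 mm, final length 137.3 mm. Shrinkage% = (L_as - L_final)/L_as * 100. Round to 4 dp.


Shrinkage = ((144.1-137.3)/144.1)*100 = 4.7189 %


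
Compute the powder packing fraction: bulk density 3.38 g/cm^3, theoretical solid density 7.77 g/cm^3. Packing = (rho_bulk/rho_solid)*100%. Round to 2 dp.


Packing = (3.38/7.77)*100 = 43.5 %


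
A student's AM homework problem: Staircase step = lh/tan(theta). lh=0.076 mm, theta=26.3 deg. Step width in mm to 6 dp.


step = 0.076 / tan(26.3) = 0.153774 mm


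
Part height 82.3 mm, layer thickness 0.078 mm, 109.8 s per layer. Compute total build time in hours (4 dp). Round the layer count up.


Layers = ceil(82.3/0.078) = 1056
t = 1056 * 109.8 / 3600 = 32.208 hrs


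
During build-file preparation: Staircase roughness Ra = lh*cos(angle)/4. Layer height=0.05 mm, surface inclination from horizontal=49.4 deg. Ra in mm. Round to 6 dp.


Ra = 0.05 * cos(49.4) / 4 = 0.008135 mm


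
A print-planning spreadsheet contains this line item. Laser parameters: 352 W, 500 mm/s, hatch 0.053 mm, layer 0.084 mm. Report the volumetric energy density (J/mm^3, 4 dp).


E = 352 / (500*0.053*0.084) = 158.1312 J/mm^3


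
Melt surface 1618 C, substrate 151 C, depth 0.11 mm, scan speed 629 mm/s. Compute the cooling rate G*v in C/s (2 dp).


G = (1618-151)/0.11 = 13336.36363636 C/mm
CR = 13336.36363636 * 629 = 8388572.73 C/s


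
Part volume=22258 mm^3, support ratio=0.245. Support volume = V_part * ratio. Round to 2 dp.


V_support = 22258 * 0.245 = 5453.21 mm^3


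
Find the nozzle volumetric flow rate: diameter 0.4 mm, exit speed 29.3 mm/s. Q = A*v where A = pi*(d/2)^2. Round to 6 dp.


A = pi*(0.4/2)^2 = 0.12566371 mm^2
Q = 0.12566371 * 29.3 = 3.681947 mm^3/s


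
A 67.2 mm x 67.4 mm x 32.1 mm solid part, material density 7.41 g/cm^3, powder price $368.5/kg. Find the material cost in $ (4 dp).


V = 67.2 * 67.4 * 32.1 = 145389.888 mm^3 = 145.389888 cm^3
Mass = 145.389888 * 7.41 / 1000 = 1.07733907 kg
Cost = 1.07733907 * 368.5 = 396.9994 $


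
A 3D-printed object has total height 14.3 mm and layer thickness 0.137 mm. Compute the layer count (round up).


Layers = ceil(14.3/0.137) = 105


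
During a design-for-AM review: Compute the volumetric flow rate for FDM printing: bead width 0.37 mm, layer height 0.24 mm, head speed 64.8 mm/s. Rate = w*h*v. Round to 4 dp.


Rate = 0.37 * 0.24 * 64.8 = 5.7542 mm^3/s


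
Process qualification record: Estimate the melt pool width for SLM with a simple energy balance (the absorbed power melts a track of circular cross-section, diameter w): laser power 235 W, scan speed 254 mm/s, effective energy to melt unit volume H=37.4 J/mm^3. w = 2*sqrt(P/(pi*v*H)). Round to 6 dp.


w = 2*sqrt(235/(pi*254*37.4)) = 0.177475 mm


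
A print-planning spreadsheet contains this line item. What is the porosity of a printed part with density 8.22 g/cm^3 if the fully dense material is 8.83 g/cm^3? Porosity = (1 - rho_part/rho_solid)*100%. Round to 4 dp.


Porosity = (1-8.22/8.83)*100 = 6.9083 %


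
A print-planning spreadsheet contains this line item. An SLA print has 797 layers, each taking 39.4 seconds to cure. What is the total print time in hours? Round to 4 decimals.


t = 797 * 39.4 / 3600 = 8.7227 hrs


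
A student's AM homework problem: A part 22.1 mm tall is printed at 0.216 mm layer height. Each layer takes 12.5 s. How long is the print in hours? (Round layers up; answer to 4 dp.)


Layers = ceil(22.1/0.216) = 103
t = 103 * 12.5 / 3600 = 0.3576 hrs


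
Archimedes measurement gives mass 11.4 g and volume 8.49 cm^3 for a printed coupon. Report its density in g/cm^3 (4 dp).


rho = 11.4 / 8.49 = 1.3428 g/cm^3


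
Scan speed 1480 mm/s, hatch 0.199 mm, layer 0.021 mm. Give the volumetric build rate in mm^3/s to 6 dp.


Rate = 1480 * 0.199 * 0.021 = 6.18492 mm^3/s


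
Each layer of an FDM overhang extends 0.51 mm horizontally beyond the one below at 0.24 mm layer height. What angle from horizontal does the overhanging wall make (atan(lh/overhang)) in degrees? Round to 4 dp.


angle = atan(0.24/0.51) = 25.2011 degrees


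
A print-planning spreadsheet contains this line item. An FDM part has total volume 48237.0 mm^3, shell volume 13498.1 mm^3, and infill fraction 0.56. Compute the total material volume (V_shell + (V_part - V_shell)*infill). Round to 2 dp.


V_infill = (48237.0 - 13498.1) * 0.56 = 19453.78
V_total = 13498.1 + 19453.78 = 32951.88 mm^3


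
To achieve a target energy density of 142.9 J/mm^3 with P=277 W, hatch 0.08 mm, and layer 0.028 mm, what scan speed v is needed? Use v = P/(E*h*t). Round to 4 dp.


v = 277 / (142.9*0.08*0.028) = 865.3654 mm/s


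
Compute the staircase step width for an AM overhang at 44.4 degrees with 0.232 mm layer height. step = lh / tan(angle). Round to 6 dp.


step = 0.232 / tan(44.4) = 0.236911 mm


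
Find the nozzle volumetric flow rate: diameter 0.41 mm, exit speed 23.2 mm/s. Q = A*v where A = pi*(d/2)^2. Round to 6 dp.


A = pi*(0.41/2)^2 = 0.13202543 mm^2
Q = 0.13202543 * 23.2 = 3.06299 mm^3/s


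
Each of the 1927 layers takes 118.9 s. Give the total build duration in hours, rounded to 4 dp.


t = 1927 * 118.9 / 3600 = 63.6445 hrs


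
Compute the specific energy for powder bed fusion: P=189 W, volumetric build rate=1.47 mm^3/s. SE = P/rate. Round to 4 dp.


SE = 189 / 1.47 = 128.5714 J/mm^3


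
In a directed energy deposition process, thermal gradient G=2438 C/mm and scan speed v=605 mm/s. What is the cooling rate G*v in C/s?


CR = 2438 * 605 = 1474990 C/s


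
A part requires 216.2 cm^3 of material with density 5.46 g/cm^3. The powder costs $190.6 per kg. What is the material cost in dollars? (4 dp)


Mass = 216.2*5.46/1000 = 1.180452 kg
Cost = 1.180452 * 190.6 = 224.9942 $


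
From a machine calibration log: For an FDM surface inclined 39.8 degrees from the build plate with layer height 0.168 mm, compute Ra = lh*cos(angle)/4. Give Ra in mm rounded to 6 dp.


Ra = 0.168 * cos(39.8) / 4 = 0.032268 mm


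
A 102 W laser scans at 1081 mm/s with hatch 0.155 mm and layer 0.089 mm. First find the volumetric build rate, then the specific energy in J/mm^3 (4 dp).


Build rate = 1081 * 0.155 * 0.089 = 14.912395 mm^3/s
SE = 102 / 14.912395 = 6.8399 J/mm^3


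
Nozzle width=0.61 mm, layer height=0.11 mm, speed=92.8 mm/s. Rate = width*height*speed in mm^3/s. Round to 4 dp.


Rate = 0.61 * 0.11 * 92.8 = 6.2269 mm^3/s


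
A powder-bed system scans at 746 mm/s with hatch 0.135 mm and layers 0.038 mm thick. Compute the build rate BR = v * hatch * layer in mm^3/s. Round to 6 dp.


Rate = 746 * 0.135 * 0.038 = 3.82698 mm^3/s


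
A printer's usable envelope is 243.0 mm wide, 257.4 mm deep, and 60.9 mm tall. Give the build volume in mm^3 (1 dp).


V = 243.0 * 257.4 * 60.9 = 3809185.4 mm^3


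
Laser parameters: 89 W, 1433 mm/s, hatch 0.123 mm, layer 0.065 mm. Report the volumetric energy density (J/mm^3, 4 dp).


E = 89 / (1433*0.123*0.065) = 7.7683 J/mm^3


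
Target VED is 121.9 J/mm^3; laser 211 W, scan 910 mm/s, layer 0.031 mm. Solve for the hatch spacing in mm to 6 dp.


h = 211 / (121.9*910*0.031) = 0.061359 mm


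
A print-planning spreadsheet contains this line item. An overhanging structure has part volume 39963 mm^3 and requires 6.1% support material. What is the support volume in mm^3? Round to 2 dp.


V_support = 39963 * 0.061 = 2437.74 mm^3


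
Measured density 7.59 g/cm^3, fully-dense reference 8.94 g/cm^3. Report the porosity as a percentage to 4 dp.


Porosity = (1-7.59/8.94)*100 = 15.1007 %


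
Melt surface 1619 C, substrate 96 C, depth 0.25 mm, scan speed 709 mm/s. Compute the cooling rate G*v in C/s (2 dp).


G = (1619-96)/0.25 = 6092.0 C/mm
CR = 6092.0 * 709 = 4319228.0 C/s


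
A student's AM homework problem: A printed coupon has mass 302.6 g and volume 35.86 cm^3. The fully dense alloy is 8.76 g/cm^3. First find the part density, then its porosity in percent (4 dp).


rho_part = 302.6 / 35.86 = 8.43837144 g/cm^3
Porosity = (1 - 8.43837144/8.76)*100 = 3.6716 %


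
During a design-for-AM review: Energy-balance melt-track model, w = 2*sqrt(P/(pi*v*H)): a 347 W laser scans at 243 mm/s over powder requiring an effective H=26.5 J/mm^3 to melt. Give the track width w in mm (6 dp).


w = 2*sqrt(347/(pi*243*26.5)) = 0.261935 mm


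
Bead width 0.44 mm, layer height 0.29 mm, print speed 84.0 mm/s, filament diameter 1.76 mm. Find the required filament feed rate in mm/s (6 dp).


Q = 0.44 * 0.29 * 84.0 = 10.7184 mm^3/s
A_fil = pi*(1.76/2)^2 = 2.43284935 mm^2
v_feed = 10.7184 / 2.43284935 = 4.405698 mm/s


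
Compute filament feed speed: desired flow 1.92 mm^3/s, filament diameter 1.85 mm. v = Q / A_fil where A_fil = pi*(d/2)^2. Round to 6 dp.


A = pi*(1.85/2)^2 = 2.688025
v = 1.92 / 2.688025 = 0.714279 mm/s


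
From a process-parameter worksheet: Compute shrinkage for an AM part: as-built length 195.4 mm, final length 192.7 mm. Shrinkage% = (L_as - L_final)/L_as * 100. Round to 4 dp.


Shrinkage = ((195.4-192.7)/195.4)*100 = 1.3818 %


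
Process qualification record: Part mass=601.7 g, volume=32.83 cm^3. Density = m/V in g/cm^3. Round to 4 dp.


rho = 601.7 / 32.83 = 18.3277 g/cm^3


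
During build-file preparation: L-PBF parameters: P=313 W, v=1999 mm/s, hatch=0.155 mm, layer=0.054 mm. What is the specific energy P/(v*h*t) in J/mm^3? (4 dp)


Build rate = 1999 * 0.155 * 0.054 = 16.73163 mm^3/s
SE = 313 / 16.73163 = 18.7071 J/mm^3


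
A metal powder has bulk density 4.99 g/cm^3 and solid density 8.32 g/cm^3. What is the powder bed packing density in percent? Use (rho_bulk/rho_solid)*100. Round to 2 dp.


Packing = (4.99/8.32)*100 = 59.98 %


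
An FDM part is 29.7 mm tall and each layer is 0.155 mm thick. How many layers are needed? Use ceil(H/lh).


Layers = ceil(29.7/0.155) = 192


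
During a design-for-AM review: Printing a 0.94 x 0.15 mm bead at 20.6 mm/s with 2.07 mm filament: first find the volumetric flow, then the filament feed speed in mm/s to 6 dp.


Q = 0.94 * 0.15 * 20.6 = 2.9046 mm^3/s
A_fil = pi*(2.07/2)^2 = 3.36535259 mm^2
v_feed = 2.9046 / 3.36535259 = 0.863089 mm/s


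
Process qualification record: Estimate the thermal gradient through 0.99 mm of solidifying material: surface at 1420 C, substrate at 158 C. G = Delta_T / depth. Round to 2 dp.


G = (1420-158)/0.99 = 1274.75 C/mm


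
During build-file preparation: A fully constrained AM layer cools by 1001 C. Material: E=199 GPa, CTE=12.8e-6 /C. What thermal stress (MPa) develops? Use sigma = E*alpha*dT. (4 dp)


sigma = 199*1000 * 12.8e-6 * 1001 = 2549.7472 MPa


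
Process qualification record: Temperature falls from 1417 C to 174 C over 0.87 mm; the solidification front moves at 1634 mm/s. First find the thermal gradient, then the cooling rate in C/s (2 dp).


G = (1417-174)/0.87 = 1428.73563218 C/mm
CR = 1428.73563218 * 1634 = 2334554.02 C/s


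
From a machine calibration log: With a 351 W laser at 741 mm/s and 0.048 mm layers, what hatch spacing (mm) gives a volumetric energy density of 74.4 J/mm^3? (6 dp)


h = 351 / (74.4*741*0.048) = 0.13264 mm


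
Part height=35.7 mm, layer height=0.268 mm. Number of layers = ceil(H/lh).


Layers = ceil(35.7/0.268) = 134


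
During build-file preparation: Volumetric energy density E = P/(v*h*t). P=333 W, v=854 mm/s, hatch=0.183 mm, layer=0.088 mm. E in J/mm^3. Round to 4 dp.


E = 333 / (854*0.183*0.088) = 24.2132 J/mm^3


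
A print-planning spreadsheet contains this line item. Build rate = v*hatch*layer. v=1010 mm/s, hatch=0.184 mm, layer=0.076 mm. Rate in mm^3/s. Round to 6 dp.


Rate = 1010 * 0.184 * 0.076 = 14.12384 mm^3/s


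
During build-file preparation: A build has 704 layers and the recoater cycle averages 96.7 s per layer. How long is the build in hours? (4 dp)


t = 704 * 96.7 / 3600 = 18.9102 hrs


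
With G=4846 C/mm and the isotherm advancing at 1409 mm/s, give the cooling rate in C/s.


CR = 4846 * 1409 = 6828014 C/s


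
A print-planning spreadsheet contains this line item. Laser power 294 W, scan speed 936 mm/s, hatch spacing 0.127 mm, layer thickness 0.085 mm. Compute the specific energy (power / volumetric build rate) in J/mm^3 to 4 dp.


Build rate = 936 * 0.127 * 0.085 = 10.10412 mm^3/s
SE = 294 / 10.10412 = 29.097 J/mm^3


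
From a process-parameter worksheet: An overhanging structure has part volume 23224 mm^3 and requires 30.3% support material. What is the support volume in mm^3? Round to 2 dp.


V_support = 23224 * 0.303 = 7036.87 mm^3


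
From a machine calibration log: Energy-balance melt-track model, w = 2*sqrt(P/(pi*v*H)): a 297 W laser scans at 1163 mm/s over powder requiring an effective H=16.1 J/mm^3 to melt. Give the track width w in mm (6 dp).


w = 2*sqrt(297/(pi*1163*16.1)) = 0.142112 mm


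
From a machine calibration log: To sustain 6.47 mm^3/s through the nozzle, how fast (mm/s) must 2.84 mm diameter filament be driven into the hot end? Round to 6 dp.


A = pi*(2.84/2)^2 = 6.334707
v = 6.47 / 6.334707 = 1.021357 mm/s


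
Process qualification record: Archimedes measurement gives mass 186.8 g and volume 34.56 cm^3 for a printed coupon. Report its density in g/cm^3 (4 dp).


rho = 186.8 / 34.56 = 5.4051 g/cm^3


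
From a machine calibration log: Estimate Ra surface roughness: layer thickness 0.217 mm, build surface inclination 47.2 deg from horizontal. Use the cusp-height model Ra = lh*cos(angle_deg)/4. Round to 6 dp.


Ra = 0.217 * cos(47.2) / 4 = 0.03686 mm


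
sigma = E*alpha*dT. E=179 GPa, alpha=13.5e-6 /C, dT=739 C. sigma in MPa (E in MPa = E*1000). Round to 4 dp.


sigma = 179*1000 * 13.5e-6 * 739 = 1785.7935 MPa


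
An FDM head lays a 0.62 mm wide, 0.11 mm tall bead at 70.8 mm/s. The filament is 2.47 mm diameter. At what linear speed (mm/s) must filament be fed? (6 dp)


Q = 0.62 * 0.11 * 70.8 = 4.82856 mm^3/s
A_fil = pi*(2.47/2)^2 = 4.79163566 mm^2
v_feed = 4.82856 / 4.79163566 = 1.007706 mm/s


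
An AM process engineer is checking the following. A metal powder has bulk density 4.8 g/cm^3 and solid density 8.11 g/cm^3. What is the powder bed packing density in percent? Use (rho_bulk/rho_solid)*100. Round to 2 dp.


Packing = (4.8/8.11)*100 = 59.19 %


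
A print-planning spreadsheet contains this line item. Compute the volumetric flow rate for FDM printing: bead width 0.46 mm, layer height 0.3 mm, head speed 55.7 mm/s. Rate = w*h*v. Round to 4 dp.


Rate = 0.46 * 0.3 * 55.7 = 7.6866 mm^3/s


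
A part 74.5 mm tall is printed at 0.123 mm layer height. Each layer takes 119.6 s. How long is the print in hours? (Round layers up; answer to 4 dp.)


Layers = ceil(74.5/0.123) = 606
t = 606 * 119.6 / 3600 = 20.1327 hrs


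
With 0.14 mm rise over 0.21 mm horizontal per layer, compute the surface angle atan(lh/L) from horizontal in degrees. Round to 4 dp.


angle = atan(0.14/0.21) = 33.6901 degrees


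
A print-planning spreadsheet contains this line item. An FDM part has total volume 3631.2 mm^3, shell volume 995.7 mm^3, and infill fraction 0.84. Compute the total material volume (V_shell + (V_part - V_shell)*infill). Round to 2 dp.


V_infill = (3631.2 - 995.7) * 0.84 = 2213.82
V_total = 995.7 + 2213.82 = 3209.52 mm^3


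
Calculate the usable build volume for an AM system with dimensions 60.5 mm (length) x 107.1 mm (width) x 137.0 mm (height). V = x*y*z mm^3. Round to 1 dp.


V = 60.5 * 107.1 * 137.0 = 887698.4 mm^3


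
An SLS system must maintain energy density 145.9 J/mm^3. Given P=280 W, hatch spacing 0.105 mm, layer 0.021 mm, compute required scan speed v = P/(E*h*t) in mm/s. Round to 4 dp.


v = 280 / (145.9*0.105*0.021) = 870.3504 mm/s


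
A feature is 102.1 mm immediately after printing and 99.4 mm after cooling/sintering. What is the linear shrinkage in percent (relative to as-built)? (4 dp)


Shrinkage = ((102.1-99.4)/102.1)*100 = 2.6445 %


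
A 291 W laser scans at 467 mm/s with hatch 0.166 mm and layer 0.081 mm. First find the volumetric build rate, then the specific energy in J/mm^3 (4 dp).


Build rate = 467 * 0.166 * 0.081 = 6.279282 mm^3/s
SE = 291 / 6.279282 = 46.3429 J/mm^3


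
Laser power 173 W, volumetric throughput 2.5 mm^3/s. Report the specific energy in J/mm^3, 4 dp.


SE = 173 / 2.5 = 69.2 J/mm^3


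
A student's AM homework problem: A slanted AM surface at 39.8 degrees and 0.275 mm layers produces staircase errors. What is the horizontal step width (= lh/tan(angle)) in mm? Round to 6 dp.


step = 0.275 / tan(39.8) = 0.330065 mm


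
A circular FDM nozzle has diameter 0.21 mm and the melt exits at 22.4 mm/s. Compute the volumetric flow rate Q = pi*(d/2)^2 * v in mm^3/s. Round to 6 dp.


A = pi*(0.21/2)^2 = 0.03463606 mm^2
Q = 0.03463606 * 22.4 = 0.775848 mm^3/s


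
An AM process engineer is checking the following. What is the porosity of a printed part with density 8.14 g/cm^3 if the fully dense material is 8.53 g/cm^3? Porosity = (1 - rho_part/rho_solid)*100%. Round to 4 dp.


Porosity = (1-8.14/8.53)*100 = 4.5721 %


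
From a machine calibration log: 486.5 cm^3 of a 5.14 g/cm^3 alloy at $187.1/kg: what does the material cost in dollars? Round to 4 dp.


Mass = 486.5*5.14/1000 = 2.50061 kg
Cost = 2.50061 * 187.1 = 467.8641 $


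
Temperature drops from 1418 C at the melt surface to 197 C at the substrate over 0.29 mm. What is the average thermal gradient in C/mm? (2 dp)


G = (1418-197)/0.29 = 4210.34 C/mm


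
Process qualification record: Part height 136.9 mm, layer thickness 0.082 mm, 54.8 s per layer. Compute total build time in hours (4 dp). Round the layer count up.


Layers = ceil(136.9/0.082) = 1670
t = 1670 * 54.8 / 3600 = 25.4211 hrs


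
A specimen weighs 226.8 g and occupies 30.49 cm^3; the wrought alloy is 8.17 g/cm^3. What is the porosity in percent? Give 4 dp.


rho_part = 226.8 / 30.49 = 7.43850443 g/cm^3
Porosity = (1 - 7.43850443/8.17)*100 = 8.9534 %


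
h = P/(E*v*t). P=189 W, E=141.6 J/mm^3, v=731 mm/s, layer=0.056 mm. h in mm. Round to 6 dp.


h = 189 / (141.6*731*0.056) = 0.032606 mm


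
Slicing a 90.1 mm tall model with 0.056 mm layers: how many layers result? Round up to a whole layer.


Layers = ceil(90.1/0.056) = 1609


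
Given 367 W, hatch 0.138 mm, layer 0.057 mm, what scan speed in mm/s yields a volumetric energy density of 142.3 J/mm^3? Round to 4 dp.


v = 367 / (142.3*0.138*0.057) = 327.8742 mm/s


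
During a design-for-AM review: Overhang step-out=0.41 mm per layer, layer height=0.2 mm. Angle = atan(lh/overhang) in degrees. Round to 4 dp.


angle = atan(0.2/0.41) = 26.0033 degrees


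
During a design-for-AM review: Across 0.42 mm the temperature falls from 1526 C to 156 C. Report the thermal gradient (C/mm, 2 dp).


G = (1526-156)/0.42 = 3261.9 C/mm


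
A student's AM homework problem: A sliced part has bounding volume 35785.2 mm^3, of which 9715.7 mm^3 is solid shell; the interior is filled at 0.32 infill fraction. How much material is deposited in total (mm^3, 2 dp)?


V_infill = (35785.2 - 9715.7) * 0.32 = 8342.24
V_total = 9715.7 + 8342.24 = 18057.94 mm^3


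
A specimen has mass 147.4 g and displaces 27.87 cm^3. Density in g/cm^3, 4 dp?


rho = 147.4 / 27.87 = 5.2888 g/cm^3


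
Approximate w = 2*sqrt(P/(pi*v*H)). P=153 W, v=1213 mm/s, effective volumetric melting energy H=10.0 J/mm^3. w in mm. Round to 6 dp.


w = 2*sqrt(153/(pi*1213*10.0)) = 0.126727 mm


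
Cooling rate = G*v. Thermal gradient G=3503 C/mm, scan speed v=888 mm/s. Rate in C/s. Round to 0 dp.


CR = 3503 * 888 = 3110664 C/s


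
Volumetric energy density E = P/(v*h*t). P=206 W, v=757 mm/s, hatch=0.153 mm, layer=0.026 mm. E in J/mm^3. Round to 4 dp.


E = 206 / (757*0.153*0.026) = 68.4079 J/mm^3


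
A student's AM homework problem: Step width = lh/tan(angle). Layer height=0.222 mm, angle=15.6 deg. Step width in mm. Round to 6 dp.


step = 0.222 / tan(15.6) = 0.795115 mm


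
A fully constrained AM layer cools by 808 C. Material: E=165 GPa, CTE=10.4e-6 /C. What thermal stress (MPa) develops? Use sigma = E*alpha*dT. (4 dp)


sigma = 165*1000 * 10.4e-6 * 808 = 1386.528 MPa


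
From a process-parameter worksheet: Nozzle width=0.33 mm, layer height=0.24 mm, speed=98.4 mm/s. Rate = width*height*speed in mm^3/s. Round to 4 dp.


Rate = 0.33 * 0.24 * 98.4 = 7.7933 mm^3/s


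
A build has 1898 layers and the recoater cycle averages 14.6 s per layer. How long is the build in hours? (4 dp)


t = 1898 * 14.6 / 3600 = 7.6974 hrs


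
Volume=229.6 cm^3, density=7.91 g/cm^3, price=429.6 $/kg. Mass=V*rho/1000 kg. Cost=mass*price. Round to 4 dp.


Mass = 229.6*7.91/1000 = 1.816136 kg
Cost = 1.816136 * 429.6 = 780.212 $


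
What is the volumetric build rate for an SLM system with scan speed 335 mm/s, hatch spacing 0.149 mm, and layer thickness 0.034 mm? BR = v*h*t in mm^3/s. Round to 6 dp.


Rate = 335 * 0.149 * 0.034 = 1.69711 mm^3/s


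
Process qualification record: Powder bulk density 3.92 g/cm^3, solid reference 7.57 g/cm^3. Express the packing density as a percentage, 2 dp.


Packing = (3.92/7.57)*100 = 51.78 %


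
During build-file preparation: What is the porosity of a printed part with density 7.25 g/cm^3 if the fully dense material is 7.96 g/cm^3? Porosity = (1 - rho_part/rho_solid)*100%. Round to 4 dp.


Porosity = (1-7.25/7.96)*100 = 8.9196 %


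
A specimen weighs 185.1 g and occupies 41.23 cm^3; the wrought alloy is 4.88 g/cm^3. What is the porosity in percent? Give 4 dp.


rho_part = 185.1 / 41.23 = 4.48944943 g/cm^3
Porosity = (1 - 4.48944943/4.88)*100 = 8.0031 %


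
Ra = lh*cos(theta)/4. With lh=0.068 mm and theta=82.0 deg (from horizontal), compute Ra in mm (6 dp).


Ra = 0.068 * cos(82.0) / 4 = 0.002366 mm


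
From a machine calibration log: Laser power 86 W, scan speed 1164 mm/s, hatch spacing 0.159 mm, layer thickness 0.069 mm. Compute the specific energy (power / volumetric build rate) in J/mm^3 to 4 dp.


Build rate = 1164 * 0.159 * 0.069 = 12.770244 mm^3/s
SE = 86 / 12.770244 = 6.7344 J/mm^3


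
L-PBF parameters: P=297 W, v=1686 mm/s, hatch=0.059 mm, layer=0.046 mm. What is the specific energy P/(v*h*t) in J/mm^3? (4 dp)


Build rate = 1686 * 0.059 * 0.046 = 4.575804 mm^3/s
SE = 297 / 4.575804 = 64.9066 J/mm^3


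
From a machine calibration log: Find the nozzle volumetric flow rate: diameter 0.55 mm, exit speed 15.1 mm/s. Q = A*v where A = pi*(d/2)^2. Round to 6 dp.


A = pi*(0.55/2)^2 = 0.23758294 mm^2
Q = 0.23758294 * 15.1 = 3.587502 mm^3/s


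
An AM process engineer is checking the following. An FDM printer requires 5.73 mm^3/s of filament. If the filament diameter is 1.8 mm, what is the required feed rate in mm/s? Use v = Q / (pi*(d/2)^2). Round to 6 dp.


A = pi*(1.8/2)^2 = 2.54469
v = 5.73 / 2.54469 = 2.251748 mm/s


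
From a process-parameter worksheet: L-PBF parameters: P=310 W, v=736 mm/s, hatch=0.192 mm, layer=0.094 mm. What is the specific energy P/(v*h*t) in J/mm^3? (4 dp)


Build rate = 736 * 0.192 * 0.094 = 13.283328 mm^3/s
SE = 310 / 13.283328 = 23.3375 J/mm^3


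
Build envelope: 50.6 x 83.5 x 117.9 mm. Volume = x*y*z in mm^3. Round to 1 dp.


V = 50.6 * 83.5 * 117.9 = 498139.3 mm^3


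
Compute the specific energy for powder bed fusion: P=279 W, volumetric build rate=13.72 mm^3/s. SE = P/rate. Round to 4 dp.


SE = 279 / 13.72 = 20.3353 J/mm^3


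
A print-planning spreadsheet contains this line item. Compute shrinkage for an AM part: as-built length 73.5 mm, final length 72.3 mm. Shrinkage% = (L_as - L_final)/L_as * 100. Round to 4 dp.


Shrinkage = ((73.5-72.3)/73.5)*100 = 1.6327 %
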